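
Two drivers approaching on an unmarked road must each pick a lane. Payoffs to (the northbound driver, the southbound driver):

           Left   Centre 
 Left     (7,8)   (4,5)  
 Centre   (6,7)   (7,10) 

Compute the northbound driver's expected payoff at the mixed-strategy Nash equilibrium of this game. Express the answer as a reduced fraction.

25/4

The southbound driver mixes with probability q on Left, chosen so the northbound driver is indifferent: 7q + 4(1−q) = 6q + 7(1−q) gives q = 3/4.
The northbound driver's expected payoff (from either row, since indifferent) is 7·3/4 + 4·1/4 = 25/4.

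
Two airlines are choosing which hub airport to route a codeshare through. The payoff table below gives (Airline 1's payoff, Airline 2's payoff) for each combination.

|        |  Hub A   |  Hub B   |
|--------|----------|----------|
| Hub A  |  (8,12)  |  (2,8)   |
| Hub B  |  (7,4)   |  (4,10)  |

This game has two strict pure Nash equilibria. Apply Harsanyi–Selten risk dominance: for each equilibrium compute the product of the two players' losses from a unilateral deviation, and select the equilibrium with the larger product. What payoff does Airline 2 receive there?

10

At both Hub A: Airline 1 loses 8 − 7 = 1 by deviating; Airline 2 loses 12 − 8 = 4. Product = 1·4 = 4.
At both Hub B: Airline 1 loses 4 − 2 = 2 by deviating; Airline 2 loses 10 − 4 = 6. Product = 2·6 = 12.
12 > 4, so both Hub B is risk-dominant. Airline 2's payoff there is 10.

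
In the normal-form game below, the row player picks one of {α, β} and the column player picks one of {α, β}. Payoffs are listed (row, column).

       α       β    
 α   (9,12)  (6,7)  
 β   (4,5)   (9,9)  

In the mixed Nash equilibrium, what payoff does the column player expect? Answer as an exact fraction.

The row player mixes with probability p on α, chosen so the column player is indifferent: 12p + 5(1−p) = 7p + 9(1−p) gives p = 4/9.
The column player's expected payoff is 12·4/9 + 5·5/9 = 73/9.

73/9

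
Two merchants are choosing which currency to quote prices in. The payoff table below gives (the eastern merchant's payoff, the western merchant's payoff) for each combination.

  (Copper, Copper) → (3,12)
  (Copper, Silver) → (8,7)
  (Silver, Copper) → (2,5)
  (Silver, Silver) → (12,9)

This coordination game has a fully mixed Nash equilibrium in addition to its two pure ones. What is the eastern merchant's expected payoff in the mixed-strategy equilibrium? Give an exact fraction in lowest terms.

4

The western merchant mixes with probability q on Copper, chosen so the eastern merchant is indifferent: 3q + 8(1−q) = 2q + 12(1−q) gives q = 4/5.
The eastern merchant's expected payoff (from either row, since indifferent) is 3·4/5 + 8·1/5 = 4.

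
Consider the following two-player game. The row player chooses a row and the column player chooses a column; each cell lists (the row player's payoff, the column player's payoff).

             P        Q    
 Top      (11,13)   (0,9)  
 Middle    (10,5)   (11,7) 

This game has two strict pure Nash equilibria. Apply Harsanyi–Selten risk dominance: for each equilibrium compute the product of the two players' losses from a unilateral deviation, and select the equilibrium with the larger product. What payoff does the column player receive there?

At (Top, P): the row player loses 11 − 10 = 1 by deviating; the column player loses 13 − 9 = 4. Product = 1·4 = 4.
At (Middle, Q): the row player loses 11 − 0 = 11 by deviating; the column player loses 7 − 5 = 2. Product = 11·2 = 22.
22 > 4, so (Middle, Q) is risk-dominant. The column player's payoff there is 7.

7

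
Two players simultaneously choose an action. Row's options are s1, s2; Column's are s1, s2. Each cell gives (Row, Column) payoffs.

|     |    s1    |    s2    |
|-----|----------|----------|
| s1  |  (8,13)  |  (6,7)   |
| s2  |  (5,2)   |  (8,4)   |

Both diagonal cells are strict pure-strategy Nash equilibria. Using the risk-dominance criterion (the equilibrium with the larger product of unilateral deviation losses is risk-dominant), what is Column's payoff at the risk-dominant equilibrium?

At both s1: Row loses 8 − 5 = 3 by deviating; Column loses 13 − 7 = 6. Product = 3·6 = 18.
At both s2: Row loses 8 − 6 = 2 by deviating; Column loses 4 − 2 = 2. Product = 2·2 = 4.
18 > 4, so both s1 is risk-dominant. Column's payoff there is 13.

13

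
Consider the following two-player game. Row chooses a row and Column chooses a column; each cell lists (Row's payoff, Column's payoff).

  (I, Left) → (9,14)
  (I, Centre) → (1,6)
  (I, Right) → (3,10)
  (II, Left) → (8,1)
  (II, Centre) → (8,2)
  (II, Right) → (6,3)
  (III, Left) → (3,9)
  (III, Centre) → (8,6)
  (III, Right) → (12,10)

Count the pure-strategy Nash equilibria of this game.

(I, Left): Row gets 9 (best alternative 8); Column gets 14 (best alternative 10). Neither deviates — NE.
(III, Right): Row gets 12 (best alternative 6); Column gets 10 (best alternative 9). Neither deviates — NE.
(II, Centre) is not a NE: Column would switch to Right (3 > 2).
No other cell survives both best-response checks, so there are 2 pure NE.

2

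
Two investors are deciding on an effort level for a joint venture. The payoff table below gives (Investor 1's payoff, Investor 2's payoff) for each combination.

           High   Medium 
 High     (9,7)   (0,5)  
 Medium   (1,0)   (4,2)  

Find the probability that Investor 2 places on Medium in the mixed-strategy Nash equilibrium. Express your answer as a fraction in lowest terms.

Investor 2's mix q on High must make Investor 1 indifferent between High and Medium.
Investor 1's payoff from High: 9q + 0(1−q). From Medium: 1q + 4(1−q).
Set equal: 8q = 4(1−q) → q = 4/12 = 1/3.
Probability on Medium is 1 − 1/3 = 2/3.

2/3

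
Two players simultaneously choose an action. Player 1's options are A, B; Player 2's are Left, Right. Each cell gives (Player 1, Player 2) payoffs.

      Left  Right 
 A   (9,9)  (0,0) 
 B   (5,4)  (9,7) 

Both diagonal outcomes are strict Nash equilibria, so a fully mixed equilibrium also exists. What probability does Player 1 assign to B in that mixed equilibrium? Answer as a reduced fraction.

3/4

Player 1's mix p on A must make Player 2 indifferent between Left and Right.
Player 2's payoff from Left: 9p + 4(1−p). From Right: 0p + 7(1−p).
Set equal: 9p = 3(1−p) → p = 3/12 = 1/4.
Probability on B is 1 − 1/4 = 3/4.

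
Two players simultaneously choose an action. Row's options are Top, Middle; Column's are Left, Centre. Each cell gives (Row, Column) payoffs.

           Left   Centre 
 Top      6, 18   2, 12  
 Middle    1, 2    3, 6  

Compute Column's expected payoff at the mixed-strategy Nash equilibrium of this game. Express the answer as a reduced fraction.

42/5

Row mixes with probability p on Top, chosen so Column is indifferent: 18p + 2(1−p) = 12p + 6(1−p) gives p = 2/5.
Column's expected payoff is 18·2/5 + 2·3/5 = 42/5.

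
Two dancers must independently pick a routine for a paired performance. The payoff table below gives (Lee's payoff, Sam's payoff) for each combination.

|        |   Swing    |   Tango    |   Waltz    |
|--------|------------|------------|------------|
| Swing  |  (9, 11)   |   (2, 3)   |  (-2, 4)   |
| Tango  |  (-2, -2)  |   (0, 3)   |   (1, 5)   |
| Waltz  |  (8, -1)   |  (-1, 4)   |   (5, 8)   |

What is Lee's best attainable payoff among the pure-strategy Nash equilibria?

9

Both Swing is a pure NE (Lee: 9 ≥ 8; Sam: 11 ≥ 4). Lee gets 9.
Both Waltz is a pure NE (Lee: 5 ≥ 1; Sam: 8 ≥ 4). Lee gets 5.
Every other cell has a profitable deviation for at least one player. Highest of {9, 5} is 9.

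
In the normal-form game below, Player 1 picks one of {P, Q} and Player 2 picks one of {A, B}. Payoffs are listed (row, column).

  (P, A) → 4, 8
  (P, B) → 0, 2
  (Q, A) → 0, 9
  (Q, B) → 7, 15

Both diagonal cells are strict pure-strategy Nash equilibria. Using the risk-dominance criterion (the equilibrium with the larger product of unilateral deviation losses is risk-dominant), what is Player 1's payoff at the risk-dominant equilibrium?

7

At (P, A): Player 1 loses 4 − 0 = 4 by deviating; Player 2 loses 8 − 2 = 6. Product = 4·6 = 24.
At (Q, B): Player 1 loses 7 − 0 = 7 by deviating; Player 2 loses 15 − 9 = 6. Product = 7·6 = 42.
42 > 24, so (Q, B) is risk-dominant. Player 1's payoff there is 7.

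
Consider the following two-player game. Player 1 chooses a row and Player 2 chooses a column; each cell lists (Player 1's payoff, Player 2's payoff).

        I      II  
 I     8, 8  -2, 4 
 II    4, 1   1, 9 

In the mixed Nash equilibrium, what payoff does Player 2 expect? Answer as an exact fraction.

Player 1 mixes with probability p on I, chosen so Player 2 is indifferent: 8p + 1(1−p) = 4p + 9(1−p) gives p = 2/3.
Player 2's expected payoff is 8·2/3 + 1·1/3 = 17/3.

17/3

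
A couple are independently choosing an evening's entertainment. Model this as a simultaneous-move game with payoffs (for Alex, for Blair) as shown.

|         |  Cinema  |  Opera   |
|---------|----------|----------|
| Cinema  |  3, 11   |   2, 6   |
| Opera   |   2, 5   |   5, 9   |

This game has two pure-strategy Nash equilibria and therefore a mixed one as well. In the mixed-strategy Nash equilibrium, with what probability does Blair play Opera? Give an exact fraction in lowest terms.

1/4

Blair's mix q on Cinema must make Alex indifferent between Cinema and Opera.
Alex's payoff from Cinema: 3q + 2(1−q). From Opera: 2q + 5(1−q).
Set equal: 1q = 3(1−q) → q = 3/4.
Probability on Opera is 1 − 3/4 = 1/4.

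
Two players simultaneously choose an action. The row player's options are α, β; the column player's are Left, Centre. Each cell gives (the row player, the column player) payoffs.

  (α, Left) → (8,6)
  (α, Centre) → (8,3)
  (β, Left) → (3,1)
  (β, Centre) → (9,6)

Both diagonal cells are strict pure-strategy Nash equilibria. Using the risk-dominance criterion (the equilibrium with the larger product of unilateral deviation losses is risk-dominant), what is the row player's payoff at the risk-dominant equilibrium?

At (α, Left): the row player loses 8 − 3 = 5 by deviating; the column player loses 6 − 3 = 3. Product = 5·3 = 15.
At (β, Centre): the row player loses 9 − 8 = 1 by deviating; the column player loses 6 − 1 = 5. Product = 1·5 = 5.
15 > 5, so (α, Left) is risk-dominant. The row player's payoff there is 8.

8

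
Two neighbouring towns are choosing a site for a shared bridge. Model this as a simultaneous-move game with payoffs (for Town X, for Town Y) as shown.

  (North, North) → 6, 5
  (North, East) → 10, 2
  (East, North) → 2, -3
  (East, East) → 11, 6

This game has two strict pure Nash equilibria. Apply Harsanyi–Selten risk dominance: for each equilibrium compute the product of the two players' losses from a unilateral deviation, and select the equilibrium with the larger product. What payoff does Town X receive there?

6

At both North: Town X loses 6 − 2 = 4 by deviating; Town Y loses 5 − 2 = 3. Product = 4·3 = 12.
At both East: Town X loses 11 − 10 = 1 by deviating; Town Y loses 6 − (-3) = 9. Product = 1·9 = 9.
12 > 9, so both North is risk-dominant. Town X's payoff there is 6.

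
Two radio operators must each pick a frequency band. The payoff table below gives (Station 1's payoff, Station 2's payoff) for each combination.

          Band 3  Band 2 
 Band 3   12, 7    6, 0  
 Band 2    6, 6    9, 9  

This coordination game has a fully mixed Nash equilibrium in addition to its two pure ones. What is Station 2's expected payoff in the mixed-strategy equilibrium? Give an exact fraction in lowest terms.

Station 1 mixes with probability p on Band 3, chosen so Station 2 is indifferent: 7p + 6(1−p) = 0p + 9(1−p) gives p = 3/10.
Station 2's expected payoff is 7·3/10 + 6·7/10 = 63/10.

63/10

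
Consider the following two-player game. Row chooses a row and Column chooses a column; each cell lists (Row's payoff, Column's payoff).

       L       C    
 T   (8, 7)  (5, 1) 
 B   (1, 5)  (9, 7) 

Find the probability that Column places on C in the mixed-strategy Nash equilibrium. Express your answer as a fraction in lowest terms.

7/11

Column's mix q on L must make Row indifferent between T and B.
Row's payoff from T: 8q + 5(1−q). From B: 1q + 9(1−q).
Set equal: 7q = 4(1−q) → q = 4/11.
Probability on C is 1 − 4/11 = 7/11.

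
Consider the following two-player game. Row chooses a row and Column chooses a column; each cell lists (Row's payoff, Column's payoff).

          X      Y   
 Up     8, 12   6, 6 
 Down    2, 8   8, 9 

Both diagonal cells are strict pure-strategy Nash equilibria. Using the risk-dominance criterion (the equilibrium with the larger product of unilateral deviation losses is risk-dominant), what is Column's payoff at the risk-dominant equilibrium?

12

At (Up, X): Row loses 8 − 2 = 6 by deviating; Column loses 12 − 6 = 6. Product = 6·6 = 36.
At (Down, Y): Row loses 8 − 6 = 2 by deviating; Column loses 9 − 8 = 1. Product = 2·1 = 2.
36 > 2, so (Up, X) is risk-dominant. Column's payoff there is 12.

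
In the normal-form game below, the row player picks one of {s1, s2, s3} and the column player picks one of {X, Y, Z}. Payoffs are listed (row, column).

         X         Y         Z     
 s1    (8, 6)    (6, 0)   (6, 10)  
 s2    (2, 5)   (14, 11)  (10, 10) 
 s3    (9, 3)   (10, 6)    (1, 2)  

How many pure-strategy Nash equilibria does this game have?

(s2, Y): the row player gets 14 (best alternative 10); the column player gets 11 (best alternative 10). Neither deviates — NE.
(s1, X) is not a NE: the row player would switch to s3 (9 > 8).
No other cell survives both best-response checks, so there is 1 pure NE.

1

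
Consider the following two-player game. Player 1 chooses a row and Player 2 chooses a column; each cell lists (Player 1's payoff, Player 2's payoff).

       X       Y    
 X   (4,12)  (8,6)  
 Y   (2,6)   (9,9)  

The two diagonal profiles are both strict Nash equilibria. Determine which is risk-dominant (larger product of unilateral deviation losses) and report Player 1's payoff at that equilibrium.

At both X: Player 1 loses 4 − 2 = 2 by deviating; Player 2 loses 12 − 6 = 6. Product = 2·6 = 12.
At both Y: Player 1 loses 9 − 8 = 1 by deviating; Player 2 loses 9 − 6 = 3. Product = 1·3 = 3.
12 > 3, so both X is risk-dominant. Player 1's payoff there is 4.

4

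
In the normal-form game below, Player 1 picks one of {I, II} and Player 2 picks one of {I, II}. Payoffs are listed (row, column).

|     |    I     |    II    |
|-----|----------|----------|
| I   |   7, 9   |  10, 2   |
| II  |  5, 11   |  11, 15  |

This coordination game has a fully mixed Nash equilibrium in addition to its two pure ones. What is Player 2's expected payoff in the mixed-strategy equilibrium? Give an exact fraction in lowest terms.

113/11

Player 1 mixes with probability p on I, chosen so Player 2 is indifferent: 9p + 11(1−p) = 2p + 15(1−p) gives p = 4/11.
Player 2's expected payoff is 9·4/11 + 11·7/11 = 113/11.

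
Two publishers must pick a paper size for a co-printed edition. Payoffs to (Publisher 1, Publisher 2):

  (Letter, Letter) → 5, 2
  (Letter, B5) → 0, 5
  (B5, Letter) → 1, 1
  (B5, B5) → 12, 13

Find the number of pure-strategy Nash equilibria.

Both B5: Publisher 1 gets 12 (best alternative 0); Publisher 2 gets 13 (best alternative 1). Neither deviates — NE.
Both Letter is not a NE: Publisher 2 would switch to B5 (5 > 2).
No other cell survives both best-response checks, so there is 1 pure NE.

1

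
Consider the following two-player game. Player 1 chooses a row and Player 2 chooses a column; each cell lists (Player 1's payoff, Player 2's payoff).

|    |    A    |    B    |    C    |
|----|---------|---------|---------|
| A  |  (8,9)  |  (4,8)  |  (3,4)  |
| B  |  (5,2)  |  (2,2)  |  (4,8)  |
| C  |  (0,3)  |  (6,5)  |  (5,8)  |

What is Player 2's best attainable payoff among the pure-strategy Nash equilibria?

9

Both A is a pure NE (Player 1: 8 ≥ 5; Player 2: 9 ≥ 8). Player 2 gets 9.
Both C is a pure NE (Player 1: 5 ≥ 4; Player 2: 8 ≥ 5). Player 2 gets 8.
Every other cell has a profitable deviation for at least one player. Highest of {9, 8} is 9.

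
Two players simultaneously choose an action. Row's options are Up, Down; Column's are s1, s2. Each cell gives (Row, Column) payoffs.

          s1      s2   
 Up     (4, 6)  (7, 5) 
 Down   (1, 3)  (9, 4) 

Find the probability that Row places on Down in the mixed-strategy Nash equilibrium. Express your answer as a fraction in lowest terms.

1/2

Row's mix p on Up must make Column indifferent between s1 and s2.
Column's payoff from s1: 6p + 3(1−p). From s2: 5p + 4(1−p).
Set equal: 1p = 1(1−p) → p = 1/2.
Probability on Down is 1 − 1/2 = 1/2.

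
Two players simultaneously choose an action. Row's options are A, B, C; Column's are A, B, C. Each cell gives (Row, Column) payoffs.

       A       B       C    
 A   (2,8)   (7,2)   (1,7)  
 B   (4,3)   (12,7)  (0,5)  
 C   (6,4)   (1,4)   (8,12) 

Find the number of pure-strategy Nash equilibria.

Both B: Row gets 12 (best alternative 7); Column gets 7 (best alternative 5). Neither deviates — NE.
Both C: Row gets 8 (best alternative 1); Column gets 12 (best alternative 4). Neither deviates — NE.
Both A is not a NE: Row would switch to C (6 > 2).
No other cell survives both best-response checks, so there are 2 pure NE.

2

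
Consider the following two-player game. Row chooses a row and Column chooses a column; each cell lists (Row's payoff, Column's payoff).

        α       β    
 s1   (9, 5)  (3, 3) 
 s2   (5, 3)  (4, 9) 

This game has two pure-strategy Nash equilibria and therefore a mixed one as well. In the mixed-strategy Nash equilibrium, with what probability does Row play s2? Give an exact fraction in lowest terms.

1/4

Row's mix p on s1 must make Column indifferent between α and β.
Column's payoff from α: 5p + 3(1−p). From β: 3p + 9(1−p).
Set equal: 2p = 6(1−p) → p = 6/8 = 3/4.
Probability on s2 is 1 − 3/4 = 1/4.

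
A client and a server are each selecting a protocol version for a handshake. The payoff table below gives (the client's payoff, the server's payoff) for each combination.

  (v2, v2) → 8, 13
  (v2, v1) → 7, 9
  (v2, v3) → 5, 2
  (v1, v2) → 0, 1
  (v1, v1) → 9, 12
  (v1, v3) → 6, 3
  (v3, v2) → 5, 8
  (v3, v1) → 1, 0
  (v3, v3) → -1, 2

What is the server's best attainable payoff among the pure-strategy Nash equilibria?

13

Both v2 is a pure NE (the client: 8 ≥ 5; the server: 13 ≥ 9). The server gets 13.
Both v1 is a pure NE (the client: 9 ≥ 7; the server: 12 ≥ 3). The server gets 12.
Every other cell has a profitable deviation for at least one player. Highest of {13, 12} is 13.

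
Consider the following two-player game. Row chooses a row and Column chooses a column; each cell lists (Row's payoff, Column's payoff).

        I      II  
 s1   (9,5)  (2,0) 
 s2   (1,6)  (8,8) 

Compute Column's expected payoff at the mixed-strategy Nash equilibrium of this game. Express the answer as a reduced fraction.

40/7

Row mixes with probability p on s1, chosen so Column is indifferent: 5p + 6(1−p) = 0p + 8(1−p) gives p = 2/7.
Column's expected payoff is 5·2/7 + 6·5/7 = 40/7.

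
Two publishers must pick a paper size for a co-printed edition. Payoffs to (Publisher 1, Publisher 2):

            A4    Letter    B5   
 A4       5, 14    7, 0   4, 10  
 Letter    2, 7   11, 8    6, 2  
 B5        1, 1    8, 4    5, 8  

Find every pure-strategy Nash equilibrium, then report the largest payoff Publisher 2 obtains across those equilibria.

Both A4 is a pure NE (Publisher 1: 5 ≥ 2; Publisher 2: 14 ≥ 10). Publisher 2 gets 14.
Both Letter is a pure NE (Publisher 1: 11 ≥ 8; Publisher 2: 8 ≥ 7). Publisher 2 gets 8.
Every other cell has a profitable deviation for at least one player. Highest of {14, 8} is 14.

14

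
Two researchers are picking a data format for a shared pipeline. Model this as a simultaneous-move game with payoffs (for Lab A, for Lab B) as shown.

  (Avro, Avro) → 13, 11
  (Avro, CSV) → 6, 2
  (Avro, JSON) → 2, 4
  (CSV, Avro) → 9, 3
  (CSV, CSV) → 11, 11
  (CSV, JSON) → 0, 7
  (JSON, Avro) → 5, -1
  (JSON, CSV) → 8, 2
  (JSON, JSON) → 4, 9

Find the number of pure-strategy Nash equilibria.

3

Both Avro: Lab A gets 13 (best alternative 9); Lab B gets 11 (best alternative 4). Neither deviates — NE.
Both CSV: Lab A gets 11 (best alternative 8); Lab B gets 11 (best alternative 7). Neither deviates — NE.
Both JSON: Lab A gets 4 (best alternative 2); Lab B gets 9 (best alternative 2). Neither deviates — NE.
(JSON, Avro) is not a NE: Lab A would switch to Avro (13 > 5).
No other cell survives both best-response checks, so there are 3 pure NE.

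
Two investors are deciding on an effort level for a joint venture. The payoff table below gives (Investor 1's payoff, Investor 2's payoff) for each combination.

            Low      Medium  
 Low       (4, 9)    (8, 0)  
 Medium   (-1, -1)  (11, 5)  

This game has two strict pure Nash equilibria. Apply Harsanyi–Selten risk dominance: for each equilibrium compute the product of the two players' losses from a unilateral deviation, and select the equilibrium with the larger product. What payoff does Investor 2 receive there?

9

At both Low: Investor 1 loses 4 − (-1) = 5 by deviating; Investor 2 loses 9 − 0 = 9. Product = 5·9 = 45.
At both Medium: Investor 1 loses 11 − 8 = 3 by deviating; Investor 2 loses 5 − (-1) = 6. Product = 3·6 = 18.
45 > 18, so both Low is risk-dominant. Investor 2's payoff there is 9.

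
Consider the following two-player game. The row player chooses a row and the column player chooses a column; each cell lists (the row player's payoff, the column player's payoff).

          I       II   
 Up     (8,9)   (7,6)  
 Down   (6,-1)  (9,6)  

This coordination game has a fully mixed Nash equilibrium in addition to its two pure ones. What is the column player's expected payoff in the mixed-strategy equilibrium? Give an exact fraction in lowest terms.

6

The row player mixes with probability p on Up, chosen so the column player is indifferent: 9p + (-1)(1−p) = 6p + 6(1−p) gives p = 7/10.
The column player's expected payoff is 9·7/10 + (-1)·3/10 = 6.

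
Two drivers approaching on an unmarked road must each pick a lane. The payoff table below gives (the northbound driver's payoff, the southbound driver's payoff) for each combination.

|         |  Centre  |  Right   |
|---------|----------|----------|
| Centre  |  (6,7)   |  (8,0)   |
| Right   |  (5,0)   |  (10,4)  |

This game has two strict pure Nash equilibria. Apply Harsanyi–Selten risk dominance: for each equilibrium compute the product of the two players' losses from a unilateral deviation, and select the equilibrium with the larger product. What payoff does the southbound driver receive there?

At both Centre: the northbound driver loses 6 − 5 = 1 by deviating; the southbound driver loses 7 − 0 = 7. Product = 1·7 = 7.
At both Right: the northbound driver loses 10 − 8 = 2 by deviating; the southbound driver loses 4 − 0 = 4. Product = 2·4 = 8.
8 > 7, so both Right is risk-dominant. The southbound driver's payoff there is 4.

4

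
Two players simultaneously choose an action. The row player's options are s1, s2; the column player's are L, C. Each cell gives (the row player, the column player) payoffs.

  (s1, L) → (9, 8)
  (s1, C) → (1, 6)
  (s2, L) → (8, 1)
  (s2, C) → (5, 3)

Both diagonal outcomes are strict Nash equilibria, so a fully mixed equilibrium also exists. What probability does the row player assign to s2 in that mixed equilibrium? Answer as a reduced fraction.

The row player's mix p on s1 must make the column player indifferent between L and C.
The column player's payoff from L: 8p + 1(1−p). From C: 6p + 3(1−p).
Set equal: 2p = 2(1−p) → p = 2/4 = 1/2.
Probability on s2 is 1 − 1/2 = 1/2.

1/2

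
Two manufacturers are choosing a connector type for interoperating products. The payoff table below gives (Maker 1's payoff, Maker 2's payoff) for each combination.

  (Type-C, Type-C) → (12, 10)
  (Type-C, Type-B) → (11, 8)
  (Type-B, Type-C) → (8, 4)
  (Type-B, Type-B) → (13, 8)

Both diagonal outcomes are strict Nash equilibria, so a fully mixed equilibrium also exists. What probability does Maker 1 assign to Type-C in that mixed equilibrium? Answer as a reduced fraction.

Maker 1's mix p on Type-C must make Maker 2 indifferent between Type-C and Type-B.
Maker 2's payoff from Type-C: 10p + 4(1−p). From Type-B: 8p + 8(1−p).
Set equal: 2p = 4(1−p) → p = 4/6 = 2/3.

2/3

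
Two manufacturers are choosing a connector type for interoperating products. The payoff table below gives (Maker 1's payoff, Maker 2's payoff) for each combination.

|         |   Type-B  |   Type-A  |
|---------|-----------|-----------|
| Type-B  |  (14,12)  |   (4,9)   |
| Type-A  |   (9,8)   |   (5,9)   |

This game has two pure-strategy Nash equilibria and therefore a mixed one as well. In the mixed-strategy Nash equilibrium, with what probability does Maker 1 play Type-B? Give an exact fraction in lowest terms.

1/4

Maker 1's mix p on Type-B must make Maker 2 indifferent between Type-B and Type-A.
Maker 2's payoff from Type-B: 12p + 8(1−p). From Type-A: 9p + 9(1−p).
Set equal: 3p = 1(1−p) → p = 1/4.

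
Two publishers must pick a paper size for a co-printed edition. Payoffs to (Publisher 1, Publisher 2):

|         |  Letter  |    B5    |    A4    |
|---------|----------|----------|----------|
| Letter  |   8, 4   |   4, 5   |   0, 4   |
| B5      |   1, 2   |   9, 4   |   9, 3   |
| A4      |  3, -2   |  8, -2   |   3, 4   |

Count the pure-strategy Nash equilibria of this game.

1

Both B5: Publisher 1 gets 9 (best alternative 8); Publisher 2 gets 4 (best alternative 3). Neither deviates — NE.
Both Letter is not a NE: Publisher 2 would switch to B5 (5 > 4).
No other cell survives both best-response checks, so there is 1 pure NE.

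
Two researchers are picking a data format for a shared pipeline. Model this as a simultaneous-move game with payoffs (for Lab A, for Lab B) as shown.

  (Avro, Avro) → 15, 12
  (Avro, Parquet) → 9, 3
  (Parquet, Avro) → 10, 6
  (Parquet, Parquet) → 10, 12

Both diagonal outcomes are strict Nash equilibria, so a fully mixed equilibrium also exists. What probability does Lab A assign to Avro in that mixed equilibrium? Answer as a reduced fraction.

2/5

Lab A's mix p on Avro must make Lab B indifferent between Avro and Parquet.
Lab B's payoff from Avro: 12p + 6(1−p). From Parquet: 3p + 12(1−p).
Set equal: 9p = 6(1−p) → p = 6/15 = 2/5.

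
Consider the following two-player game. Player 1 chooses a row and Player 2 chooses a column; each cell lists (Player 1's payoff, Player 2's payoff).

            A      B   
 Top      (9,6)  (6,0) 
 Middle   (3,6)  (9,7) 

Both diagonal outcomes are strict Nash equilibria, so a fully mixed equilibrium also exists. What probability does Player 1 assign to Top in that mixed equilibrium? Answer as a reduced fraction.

Player 1's mix p on Top must make Player 2 indifferent between A and B.
Player 2's payoff from A: 6p + 6(1−p). From B: 0p + 7(1−p).
Set equal: 6p = 1(1−p) → p = 1/7.

1/7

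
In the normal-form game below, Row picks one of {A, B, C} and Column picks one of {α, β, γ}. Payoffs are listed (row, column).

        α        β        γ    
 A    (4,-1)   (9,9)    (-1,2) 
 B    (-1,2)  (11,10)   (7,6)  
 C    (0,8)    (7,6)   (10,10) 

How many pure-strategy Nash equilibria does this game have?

(B, β): Row gets 11 (best alternative 9); Column gets 10 (best alternative 6). Neither deviates — NE.
(C, γ): Row gets 10 (best alternative 7); Column gets 10 (best alternative 8). Neither deviates — NE.
(A, α) is not a NE: Column would switch to β (9 > -1).
No other cell survives both best-response checks, so there are 2 pure NE.

2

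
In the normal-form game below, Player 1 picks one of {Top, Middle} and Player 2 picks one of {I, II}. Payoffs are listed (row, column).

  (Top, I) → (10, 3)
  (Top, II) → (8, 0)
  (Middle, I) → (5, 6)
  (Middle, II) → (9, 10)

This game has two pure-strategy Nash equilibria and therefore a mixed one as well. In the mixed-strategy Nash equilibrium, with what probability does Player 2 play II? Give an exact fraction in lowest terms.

5/6

Player 2's mix q on I must make Player 1 indifferent between Top and Middle.
Player 1's payoff from Top: 10q + 8(1−q). From Middle: 5q + 9(1−q).
Set equal: 5q = 1(1−q) → q = 1/6.
Probability on II is 1 − 1/6 = 5/6.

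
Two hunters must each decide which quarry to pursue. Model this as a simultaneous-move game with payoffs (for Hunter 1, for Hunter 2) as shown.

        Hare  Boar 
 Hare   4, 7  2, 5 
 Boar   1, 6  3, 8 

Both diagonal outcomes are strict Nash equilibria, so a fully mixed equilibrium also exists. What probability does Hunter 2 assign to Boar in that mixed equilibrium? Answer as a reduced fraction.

Hunter 2's mix q on Hare must make Hunter 1 indifferent between Hare and Boar.
Hunter 1's payoff from Hare: 4q + 2(1−q). From Boar: 1q + 3(1−q).
Set equal: 3q = 1(1−q) → q = 1/4.
Probability on Boar is 1 − 1/4 = 3/4.

3/4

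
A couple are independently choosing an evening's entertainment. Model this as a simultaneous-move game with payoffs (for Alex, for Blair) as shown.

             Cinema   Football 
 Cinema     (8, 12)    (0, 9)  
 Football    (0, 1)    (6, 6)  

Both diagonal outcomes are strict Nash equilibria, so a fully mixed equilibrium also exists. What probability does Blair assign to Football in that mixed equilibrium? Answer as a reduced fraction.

Blair's mix q on Cinema must make Alex indifferent between Cinema and Football.
Alex's payoff from Cinema: 8q + 0(1−q). From Football: 0q + 6(1−q).
Set equal: 8q = 6(1−q) → q = 6/14 = 3/7.
Probability on Football is 1 − 3/7 = 4/7.

4/7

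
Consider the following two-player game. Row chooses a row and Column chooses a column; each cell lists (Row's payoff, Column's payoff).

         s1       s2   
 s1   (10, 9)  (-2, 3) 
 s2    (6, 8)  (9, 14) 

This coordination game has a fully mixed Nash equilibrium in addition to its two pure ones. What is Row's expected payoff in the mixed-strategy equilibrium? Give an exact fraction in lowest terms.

Column mixes with probability q on s1, chosen so Row is indifferent: 10q + (-2)(1−q) = 6q + 9(1−q) gives q = 11/15.
Row's expected payoff (from either row, since indifferent) is 10·11/15 + (-2)·4/15 = 34/5.

34/5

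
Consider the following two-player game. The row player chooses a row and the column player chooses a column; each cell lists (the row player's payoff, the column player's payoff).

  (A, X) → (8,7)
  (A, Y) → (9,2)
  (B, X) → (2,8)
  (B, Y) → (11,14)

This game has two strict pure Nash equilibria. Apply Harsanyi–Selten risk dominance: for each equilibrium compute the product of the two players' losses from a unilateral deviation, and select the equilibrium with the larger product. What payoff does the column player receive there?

7

At (A, X): the row player loses 8 − 2 = 6 by deviating; the column player loses 7 − 2 = 5. Product = 6·5 = 30.
At (B, Y): the row player loses 11 − 9 = 2 by deviating; the column player loses 14 − 8 = 6. Product = 2·6 = 12.
30 > 12, so (A, X) is risk-dominant. The column player's payoff there is 7.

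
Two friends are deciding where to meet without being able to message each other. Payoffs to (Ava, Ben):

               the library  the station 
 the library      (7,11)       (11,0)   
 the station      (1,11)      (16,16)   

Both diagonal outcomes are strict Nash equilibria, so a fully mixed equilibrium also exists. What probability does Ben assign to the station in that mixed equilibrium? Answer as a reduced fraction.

Ben's mix q on the library must make Ava indifferent between the library and the station.
Ava's payoff from the library: 7q + 11(1−q). From the station: 1q + 16(1−q).
Set equal: 6q = 5(1−q) → q = 5/11.
Probability on the station is 1 − 5/11 = 6/11.

6/11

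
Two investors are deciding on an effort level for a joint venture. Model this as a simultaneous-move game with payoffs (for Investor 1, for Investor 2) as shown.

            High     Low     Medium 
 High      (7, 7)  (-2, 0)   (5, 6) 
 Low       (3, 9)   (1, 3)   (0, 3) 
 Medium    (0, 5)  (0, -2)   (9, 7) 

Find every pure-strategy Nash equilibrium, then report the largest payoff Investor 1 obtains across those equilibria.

Both High is a pure NE (Investor 1: 7 ≥ 3; Investor 2: 7 ≥ 6). Investor 1 gets 7.
Both Medium is a pure NE (Investor 1: 9 ≥ 5; Investor 2: 7 ≥ 5). Investor 1 gets 9.
Every other cell has a profitable deviation for at least one player. Highest of {7, 9} is 9.

9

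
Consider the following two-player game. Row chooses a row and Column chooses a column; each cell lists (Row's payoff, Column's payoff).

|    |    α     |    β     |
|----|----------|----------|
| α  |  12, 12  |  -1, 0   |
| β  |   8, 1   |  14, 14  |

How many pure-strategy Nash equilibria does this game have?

Both α: Row gets 12 (best alternative 8); Column gets 12 (best alternative 0). Neither deviates — NE.
Both β: Row gets 14 (best alternative -1); Column gets 14 (best alternative 1). Neither deviates — NE.
(α, β) is not a NE: Row would switch to β (14 > -1).
No other cell survives both best-response checks, so there are 2 pure NE.

2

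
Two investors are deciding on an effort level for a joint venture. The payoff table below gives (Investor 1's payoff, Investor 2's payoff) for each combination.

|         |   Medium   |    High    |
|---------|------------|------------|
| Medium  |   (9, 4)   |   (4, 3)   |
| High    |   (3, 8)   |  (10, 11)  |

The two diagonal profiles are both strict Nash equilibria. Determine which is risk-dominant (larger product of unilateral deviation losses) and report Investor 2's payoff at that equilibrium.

At both Medium: Investor 1 loses 9 − 3 = 6 by deviating; Investor 2 loses 4 − 3 = 1. Product = 6·1 = 6.
At both High: Investor 1 loses 10 − 4 = 6 by deviating; Investor 2 loses 11 − 8 = 3. Product = 6·3 = 18.
18 > 6, so both High is risk-dominant. Investor 2's payoff there is 11.

11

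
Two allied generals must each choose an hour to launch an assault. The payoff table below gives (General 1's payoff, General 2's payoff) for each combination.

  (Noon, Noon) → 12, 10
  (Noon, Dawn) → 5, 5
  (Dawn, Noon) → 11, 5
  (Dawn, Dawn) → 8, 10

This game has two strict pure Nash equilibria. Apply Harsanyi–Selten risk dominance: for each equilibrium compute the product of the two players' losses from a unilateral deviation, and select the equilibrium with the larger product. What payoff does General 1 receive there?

8

At both Noon: General 1 loses 12 − 11 = 1 by deviating; General 2 loses 10 − 5 = 5. Product = 1·5 = 5.
At both Dawn: General 1 loses 8 − 5 = 3 by deviating; General 2 loses 10 − 5 = 5. Product = 3·5 = 15.
15 > 5, so both Dawn is risk-dominant. General 1's payoff there is 8.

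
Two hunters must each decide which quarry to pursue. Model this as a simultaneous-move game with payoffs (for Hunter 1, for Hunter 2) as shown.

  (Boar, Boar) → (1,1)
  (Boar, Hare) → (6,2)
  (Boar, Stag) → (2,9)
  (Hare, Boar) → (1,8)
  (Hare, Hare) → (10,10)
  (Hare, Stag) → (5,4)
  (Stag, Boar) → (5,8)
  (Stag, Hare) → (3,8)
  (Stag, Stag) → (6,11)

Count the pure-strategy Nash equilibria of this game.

2

Both Hare: Hunter 1 gets 10 (best alternative 6); Hunter 2 gets 10 (best alternative 8). Neither deviates — NE.
Both Stag: Hunter 1 gets 6 (best alternative 5); Hunter 2 gets 11 (best alternative 8). Neither deviates — NE.
Both Boar is not a NE: Hunter 1 would switch to Stag (5 > 1).
No other cell survives both best-response checks, so there are 2 pure NE.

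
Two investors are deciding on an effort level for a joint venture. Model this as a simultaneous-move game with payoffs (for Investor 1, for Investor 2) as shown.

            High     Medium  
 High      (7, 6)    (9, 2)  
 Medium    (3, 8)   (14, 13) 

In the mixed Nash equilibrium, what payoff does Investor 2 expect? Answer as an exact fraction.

Investor 1 mixes with probability p on High, chosen so Investor 2 is indifferent: 6p + 8(1−p) = 2p + 13(1−p) gives p = 5/9.
Investor 2's expected payoff is 6·5/9 + 8·4/9 = 62/9.

62/9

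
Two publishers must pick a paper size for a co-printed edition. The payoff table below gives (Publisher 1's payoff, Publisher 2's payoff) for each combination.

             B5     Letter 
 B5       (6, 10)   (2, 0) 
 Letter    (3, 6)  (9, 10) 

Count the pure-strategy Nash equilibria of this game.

2

Both B5: Publisher 1 gets 6 (best alternative 3); Publisher 2 gets 10 (best alternative 0). Neither deviates — NE.
Both Letter: Publisher 1 gets 9 (best alternative 2); Publisher 2 gets 10 (best alternative 6). Neither deviates — NE.
(B5, Letter) is not a NE: Publisher 1 would switch to Letter (9 > 2).
No other cell survives both best-response checks, so there are 2 pure NE.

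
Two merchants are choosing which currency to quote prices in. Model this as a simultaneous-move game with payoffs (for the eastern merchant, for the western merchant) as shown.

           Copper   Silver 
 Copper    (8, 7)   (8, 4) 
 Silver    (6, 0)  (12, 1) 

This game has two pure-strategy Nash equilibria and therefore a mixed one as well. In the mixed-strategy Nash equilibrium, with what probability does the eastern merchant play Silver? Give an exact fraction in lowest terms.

The eastern merchant's mix p on Copper must make the western merchant indifferent between Copper and Silver.
The western merchant's payoff from Copper: 7p + 0(1−p). From Silver: 4p + 1(1−p).
Set equal: 3p = 1(1−p) → p = 1/4.
Probability on Silver is 1 − 1/4 = 3/4.

3/4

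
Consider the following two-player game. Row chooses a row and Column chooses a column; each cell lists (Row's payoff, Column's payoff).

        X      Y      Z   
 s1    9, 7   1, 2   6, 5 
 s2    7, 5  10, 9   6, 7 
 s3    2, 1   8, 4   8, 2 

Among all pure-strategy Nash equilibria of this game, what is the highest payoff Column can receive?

(s1, X) is a pure NE (Row: 9 ≥ 7; Column: 7 ≥ 5). Column gets 7.
(s2, Y) is a pure NE (Row: 10 ≥ 8; Column: 9 ≥ 7). Column gets 9.
Every other cell has a profitable deviation for at least one player. Highest of {7, 9} is 9.

9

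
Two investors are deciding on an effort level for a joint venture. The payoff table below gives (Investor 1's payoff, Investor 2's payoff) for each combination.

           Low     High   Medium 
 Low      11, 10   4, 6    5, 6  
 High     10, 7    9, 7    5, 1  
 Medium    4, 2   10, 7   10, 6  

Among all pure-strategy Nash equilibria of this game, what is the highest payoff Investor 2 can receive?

Both Low is a pure NE (Investor 1: 11 ≥ 10; Investor 2: 10 ≥ 6). Investor 2 gets 10.
(Medium, High) is a pure NE (Investor 1: 10 ≥ 9; Investor 2: 7 ≥ 6). Investor 2 gets 7.
Every other cell has a profitable deviation for at least one player. Highest of {10, 7} is 10.

10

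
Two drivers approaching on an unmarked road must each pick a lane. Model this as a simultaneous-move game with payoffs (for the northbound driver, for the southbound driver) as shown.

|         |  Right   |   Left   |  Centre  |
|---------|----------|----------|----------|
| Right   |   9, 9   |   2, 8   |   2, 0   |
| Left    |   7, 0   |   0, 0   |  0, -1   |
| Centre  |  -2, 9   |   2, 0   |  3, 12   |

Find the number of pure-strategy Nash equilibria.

2

Both Right: the northbound driver gets 9 (best alternative 7); the southbound driver gets 9 (best alternative 8). Neither deviates — NE.
Both Centre: the northbound driver gets 3 (best alternative 2); the southbound driver gets 12 (best alternative 9). Neither deviates — NE.
Both Left is not a NE: the northbound driver would switch to Right (2 > 0).
No other cell survives both best-response checks, so there are 2 pure NE.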